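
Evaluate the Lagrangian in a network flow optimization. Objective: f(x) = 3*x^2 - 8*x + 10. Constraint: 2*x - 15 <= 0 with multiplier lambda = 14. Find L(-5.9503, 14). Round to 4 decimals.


Step 1: Evaluate f(x).
f(-5.9503) = 3*(-5.9503)^2 - 8*(-5.9503) + 10 = 163.8206
Step 2: Evaluate g(x).
g(-5.9503) = 2*-5.9503 - 15 = -26.9006
Step 3: Compute Lagrangian.
L = 163.8206 + 14*-26.9006 = -212.7878


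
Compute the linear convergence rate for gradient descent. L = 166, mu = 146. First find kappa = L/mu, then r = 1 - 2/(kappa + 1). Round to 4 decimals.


Step 1: Compute the condition number.
kappa = L/mu = 166/146 = 1.137
Step 2: Compute the convergence rate.
r = 1 - 2/(kappa + 1) = 1 - 2*mu/(L + mu) = (L - mu)/(L + mu) = 20/312 = 0.0641


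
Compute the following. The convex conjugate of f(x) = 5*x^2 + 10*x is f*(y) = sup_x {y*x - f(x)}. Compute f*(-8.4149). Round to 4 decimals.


f*(y) = sup_x {y*x - a*x^2 - b*x} = sup_x {(y-b)*x - a*x^2}
FOC: (y - b) - 2a*x = 0 => x* = (y - b)/(2a)
x* = (-8.4149 - 10)/(2*5) = -1.8415
f*(-8.4149) = (y-b)^2/(4a) = (-8.4149 - 10)^2/(4*5)
= 339.1085/20 = 16.9554


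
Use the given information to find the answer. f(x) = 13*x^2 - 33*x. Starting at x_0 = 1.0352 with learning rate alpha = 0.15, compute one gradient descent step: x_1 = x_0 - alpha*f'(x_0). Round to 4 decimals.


We compute the gradient at x_0 and apply the update.
f'(x) = 26*x - 33
f'(1.0352) = 26*1.0352 - 33 = -6.0848
x_1 = 1.0352 - 0.15*-6.0848 = 1.9479


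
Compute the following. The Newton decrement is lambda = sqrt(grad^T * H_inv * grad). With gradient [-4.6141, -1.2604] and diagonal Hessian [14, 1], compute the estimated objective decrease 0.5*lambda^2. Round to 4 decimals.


Step 1: H is diagonal, so H^(-1) * g = [-0.3296, -1.2604].
Step 2: g^T H^(-1) g = sum_i g_i^2 / H_ii
  = (-4.6141)^2/14 + (-1.2604)^2/1
  = 1.5207 + 1.5886 = 3.1093
Step 3: Objective decrease = 0.5 * g^T H^(-1) g = 1.5547


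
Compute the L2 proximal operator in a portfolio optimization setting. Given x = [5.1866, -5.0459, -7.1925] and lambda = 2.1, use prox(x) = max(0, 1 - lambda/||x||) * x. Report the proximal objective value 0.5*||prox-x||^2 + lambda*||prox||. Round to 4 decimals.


Step 1: Compute ||x||.
||x|| = 10.2026
Step 2: Compute scaling factor.
scale = max(0, 1 - 2.1/10.2026) = 0.7942
Step 3: prox(x) = [4.119, -4.0073, -5.7121]
||prox(x)|| = 8.1026
Step 4: Proximal objective.
0.5*||prox-x||^2 = 2.205
lambda*||prox|| = 17.0155
Total = 19.2206


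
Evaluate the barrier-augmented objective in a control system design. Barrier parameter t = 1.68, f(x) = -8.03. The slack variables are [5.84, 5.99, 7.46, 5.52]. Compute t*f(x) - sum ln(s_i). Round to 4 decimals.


Step 1: Compute log-barrier.
ln values: [1.7647, 1.7901, 2.0096, 1.7084]
phi = -(1.7647 + 1.7901 + 2.0096 + 1.7084) = -7.2728
Step 2: Compute augmented objective.
t*f(x) = 1.68*-8.03 = -13.4904
Total = -13.4904 - 7.2728 = -20.7632


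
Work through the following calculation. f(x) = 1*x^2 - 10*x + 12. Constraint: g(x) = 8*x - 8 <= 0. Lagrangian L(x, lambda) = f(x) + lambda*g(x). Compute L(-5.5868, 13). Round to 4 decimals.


Step 1: Evaluate f(x).
f(-5.5868) = 1*(-5.5868)^2 - 10*(-5.5868) + 12 = 99.0803
Step 2: Evaluate g(x).
g(-5.5868) = 8*-5.5868 - 8 = -52.6944
Step 3: Compute Lagrangian.
L = 99.0803 + 13*-52.6944 = -585.9469


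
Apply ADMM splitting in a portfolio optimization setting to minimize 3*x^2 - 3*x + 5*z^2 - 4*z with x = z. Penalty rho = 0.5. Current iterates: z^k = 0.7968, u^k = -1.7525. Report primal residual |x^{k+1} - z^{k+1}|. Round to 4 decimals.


ADMM iteration with rho = 0.5, z^k = 0.7968, u^k = -1.7525
Step 1: x-update.
Minimize 3*x^2 - 3*x + (0.5/2)*(x - 0.7968 - 1.7525)^2
FOC: (2*3 + 0.5)*x = 3 + 0.5*(0.7968 + 1.7525)
x^{k+1} = 0.6576
Step 2: z-update.
Minimize 5*z^2 - 4*z + (0.5/2)*(0.6576 - z - 1.7525)^2
FOC: (2*5 + 0.5)*z = 4 + 0.5*(0.6576 - 1.7525)
z^{k+1} = 0.3288
Step 3: u-update.
u^{k+1} = -1.7525 + 0.6576 - 0.3288 = -1.4237
Step 4: Primal residual = |0.6576 - 0.3288| = 0.3288


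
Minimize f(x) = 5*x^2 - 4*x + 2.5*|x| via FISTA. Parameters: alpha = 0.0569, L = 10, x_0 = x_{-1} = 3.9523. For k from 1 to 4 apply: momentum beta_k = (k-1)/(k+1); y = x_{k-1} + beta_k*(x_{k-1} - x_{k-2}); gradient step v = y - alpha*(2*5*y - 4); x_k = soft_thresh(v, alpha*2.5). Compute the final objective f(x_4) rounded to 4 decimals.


FISTA on f(x) = 5*x^2 - 4*x + 2.5*|x|
L = 10, alpha = 0.0569
Iteration 1: beta = 0.0, y = 3.9523 + 0.0*(3.9523 - 3.9523) = 3.9523
  grad(y) = 35.523, v = y - alpha*grad = 1.931
  prox(v) = soft_thresh(1.931, 0.1423) = 1.7888
Iteration 2: beta = 0.3333, y = 1.7888 + 0.3333*(1.7888 - 3.9523) = 1.0676
  grad(y) = 6.6762, v = y - alpha*grad = 0.6877
  prox(v) = soft_thresh(0.6877, 0.1423) = 0.5455
Iteration 3: beta = 0.5, y = 0.5455 + 0.5*(0.5455 - 1.7888) = -0.0762
  grad(y) = -4.7615, v = y - alpha*grad = 0.1948
  prox(v) = soft_thresh(0.1948, 0.1423) = 0.0525
Iteration 4: beta = 0.6, y = 0.0525 + 0.6*(0.0525 - 0.5455) = -0.2433
  grad(y) = -6.4325, v = y - alpha*grad = 0.1228
  prox(v) = soft_thresh(0.1228, 0.1423) = 0.0
f(x_4) = 5*0.0^2 - 4*0.0 + 2.5*|0.0| = 0.0


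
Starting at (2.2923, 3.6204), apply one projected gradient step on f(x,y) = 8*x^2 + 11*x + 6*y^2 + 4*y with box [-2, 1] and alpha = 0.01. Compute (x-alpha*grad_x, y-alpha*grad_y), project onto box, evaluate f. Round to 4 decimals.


Step 1: Compute gradient at (2.2923, 3.6204).
grad_x = 2*8*2.2923 + 11 = 47.6768
grad_y = 2*6*3.6204 + 4 = 47.4448
Step 2: Gradient step.
x_raw = 2.2923 - 0.01*47.6768 = 1.8155
y_raw = 3.6204 - 0.01*47.4448 = 3.146
Step 3: Project onto [-2, 1].
x_proj = clip(1.8155) = 1.0
y_proj = clip(3.146) = 1.0
Step 4: Evaluate f.
f(1.0, 1.0) = 29.0


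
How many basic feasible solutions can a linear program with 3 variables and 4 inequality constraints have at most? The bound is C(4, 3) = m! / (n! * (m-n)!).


Each vertex corresponds to some choice of n active constraints out of m, so the number of vertices is at most C(m, n) = m! / (n!(m-n)!).
m = 4, n = 3
Numerator: 4 * 3 * 2
Denominator: 3! = 6
C(4, 3) = 4


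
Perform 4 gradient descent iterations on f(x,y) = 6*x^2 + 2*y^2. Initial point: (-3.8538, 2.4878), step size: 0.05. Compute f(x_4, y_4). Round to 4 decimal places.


Gradient descent on f(x,y) = 6*x^2 + 2*y^2.
Starting point: (-3.8538, 2.4878), alpha = 0.05
Step 1: grad_x = 2*6*-3.8538 = -46.2456, grad_y = 2*2*2.4878 = 9.9512
  x_1 = -3.8538 - 0.05*-46.2456 = -1.5415
  y_1 = 2.4878 - 0.05*9.9512 = 1.9902
Step 2: grad_x = 2*6*-1.5415 = -18.4982, grad_y = 2*2*1.9902 = 7.961
  x_2 = -1.5415 - 0.05*-18.4982 = -0.6166
  y_2 = 1.9902 - 0.05*7.961 = 1.5922
Step 3: grad_x = 2*6*-0.6166 = -7.3993, grad_y = 2*2*1.5922 = 6.3688
  x_3 = -0.6166 - 0.05*-7.3993 = -0.2466
  y_3 = 1.5922 - 0.05*6.3688 = 1.2738
Step 4: grad_x = 2*6*-0.2466 = -2.9597, grad_y = 2*2*1.2738 = 5.095
  x_4 = -0.2466 - 0.05*-2.9597 = -0.0987
  y_4 = 1.2738 - 0.05*5.095 = 1.019
f(-0.0987, 1.019) = 6*(-0.0987)^2 + 2*1.019^2 = 2.1351


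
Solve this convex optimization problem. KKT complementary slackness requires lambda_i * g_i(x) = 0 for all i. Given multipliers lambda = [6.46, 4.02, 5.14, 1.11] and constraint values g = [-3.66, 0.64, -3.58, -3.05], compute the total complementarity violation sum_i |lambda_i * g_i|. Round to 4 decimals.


KKT complementary slackness check:
lambda_1 * g_1 = 6.46 * -3.66 = -23.6436
lambda_2 * g_2 = 4.02 * 0.64 = 2.5728
lambda_3 * g_3 = 5.14 * -3.58 = -18.4012
lambda_4 * g_4 = 1.11 * -3.05 = -3.3855
Total violation = 23.6436 + 2.5728 + 18.4012 + 3.3855 = 48.0031


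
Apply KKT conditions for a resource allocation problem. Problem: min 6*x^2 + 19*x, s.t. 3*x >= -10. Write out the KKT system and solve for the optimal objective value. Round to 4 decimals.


Step 1: Try lambda = 0 (constraint inactive).
Stationarity: 2*6*x + 19 = 0
x* = -19/(2*6) = -19/12 = -1.5833 (rounded; the exact value -19/12 is used below)
Check constraint: 3*-1.5833 = -4.7499 >= -10 -- satisfied.
Step 2: Compute optimal value.
f(x*) = 6*(-19/12)^2 + 19*(-19/12) = -15.0417


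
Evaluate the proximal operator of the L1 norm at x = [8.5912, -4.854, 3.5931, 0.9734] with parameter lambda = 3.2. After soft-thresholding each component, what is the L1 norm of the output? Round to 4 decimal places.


Soft-thresholding with lambda = 3.2:
prox(8.5912) = sign(8.5912)*max(|8.5912| - 3.2, 0) = 5.3912
prox(-4.854) = sign(-4.854)*max(|-4.854| - 3.2, 0) = -1.654
prox(3.5931) = sign(3.5931)*max(|3.5931| - 3.2, 0) = 0.3931
prox(0.9734) = sign(0.9734)*max(|0.9734| - 3.2, 0) = 0.0
prox(x) = [5.3912, -1.654, 0.3931, 0.0]
||prox(x)||_1 = 5.3912 + 1.654 + 0.3931 + 0.0 = 7.4383


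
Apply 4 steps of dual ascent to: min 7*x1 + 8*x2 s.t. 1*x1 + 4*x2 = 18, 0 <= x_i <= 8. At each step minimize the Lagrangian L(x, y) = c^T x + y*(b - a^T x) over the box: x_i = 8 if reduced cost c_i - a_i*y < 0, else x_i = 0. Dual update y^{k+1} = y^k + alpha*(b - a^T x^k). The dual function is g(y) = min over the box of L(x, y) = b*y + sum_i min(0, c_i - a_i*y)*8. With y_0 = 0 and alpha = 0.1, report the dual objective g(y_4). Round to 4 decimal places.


Dual ascent for LP: min 7*x1 + 8*x2, 1*x1 + 4*x2 = 18, 0 <= x_i <= 8
Step 1: y^k = 0.0, reduced costs: (7.0, 8.0)
  x^k = (0.0, 0.0), subgradient = b - a^T x = 18.0
  y^{k+1} = 0.0 + 0.1*18.0 = 1.8
Step 2: y^k = 1.8, reduced costs: (5.2, 0.8)
  x^k = (0.0, 0.0), subgradient = b - a^T x = 18.0
  y^{k+1} = 1.8 + 0.1*18.0 = 3.6
Step 3: y^k = 3.6, reduced costs: (3.4, -6.4)
  x^k = (0.0, 8.0), subgradient = b - a^T x = -14.0
  y^{k+1} = 3.6 + 0.1*-14.0 = 2.2
Step 4: y^k = 2.2, reduced costs: (4.8, -0.8)
  x^k = (0.0, 8.0), subgradient = b - a^T x = -14.0
  y^{k+1} = 2.2 + 0.1*-14.0 = 0.8
Dual objective at y_4 = 0.8: reduced costs (6.2, 4.8), box minimizer x = (0.0, 0.0)
g(y_4) = b*y + (c1 - a1*y)*x1 + (c2 - a2*y)*x2 = 18*0.8 + 6.2*0.0 + 4.8*0.0 = 14.4 + 0.0 + 0.0 = 14.4


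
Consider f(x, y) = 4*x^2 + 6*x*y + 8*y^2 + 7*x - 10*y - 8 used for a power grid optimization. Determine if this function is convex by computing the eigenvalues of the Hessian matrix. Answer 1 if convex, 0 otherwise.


The Hessian of f(x,y) = 4*x^2 + 6*x*y + 8*y^2 + 7*x - 10*y - 8 is:
H = [[8, 6], [6, 16]]
Trace = 8 + 16 = 24
Determinant = 8*16 - (6)^2 = 92
Discriminant = (24)^2 - 4*92 = 208.0
Eigenvalues: lambda_1 = 4.7889, lambda_2 = 19.2111
The function is convex.

1


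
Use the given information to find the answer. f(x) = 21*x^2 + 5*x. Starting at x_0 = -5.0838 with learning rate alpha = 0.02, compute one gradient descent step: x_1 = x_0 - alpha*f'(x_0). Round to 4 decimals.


We compute the gradient at x_0 and apply the update.
f'(x) = 42*x + 5
f'(-5.0838) = 42*-5.0838 + 5 = -208.5196
x_1 = -5.0838 - 0.02*-208.5196 = -0.9134


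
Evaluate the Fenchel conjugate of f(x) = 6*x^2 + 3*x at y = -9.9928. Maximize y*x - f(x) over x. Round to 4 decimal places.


f*(y) = sup_x {y*x - a*x^2 - b*x} = sup_x {(y-b)*x - a*x^2}
FOC: (y - b) - 2a*x = 0 => x* = (y - b)/(2a)
x* = (-9.9928 - 3)/(2*6) = -1.0827
f*(-9.9928) = (y-b)^2/(4a) = (-9.9928 - 3)^2/(4*6)
= 168.8129/24 = 7.0339


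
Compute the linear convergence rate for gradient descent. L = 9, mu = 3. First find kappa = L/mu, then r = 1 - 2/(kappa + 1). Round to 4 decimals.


Step 1: Compute the condition number.
kappa = L/mu = 9/3 = 3.0
Step 2: Compute the convergence rate.
r = 1 - 2/(kappa + 1) = 1 - 2*mu/(L + mu) = (L - mu)/(L + mu) = 6/12 = 0.5


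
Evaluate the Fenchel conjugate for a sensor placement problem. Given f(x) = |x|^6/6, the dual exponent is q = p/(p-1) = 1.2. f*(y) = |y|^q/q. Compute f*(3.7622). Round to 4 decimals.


The conjugate exponent q satisfies 1/p + 1/q = 1.
p = 6, so q = 6/(6 - 1) = 1.2
|y|^q = 3.7622^1.2 = 4.9038
f*(3.7622) = 4.9038 / 1.2 = 4.0865


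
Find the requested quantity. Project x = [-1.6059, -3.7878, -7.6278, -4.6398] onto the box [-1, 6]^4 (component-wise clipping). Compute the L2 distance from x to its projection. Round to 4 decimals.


Project each component onto [-1, 6].
clip(-1.6059) = -1.0, clip(-3.7878) = -1.0, clip(-7.6278) = -1.0, clip(-4.6398) = -1.0
Projection = [-1.0, -1.0, -1.0, -1.0]
Squared diffs: [0.3671, 7.7718, 43.9277, 13.2481]
Distance = sqrt(65.3147) = 8.0818


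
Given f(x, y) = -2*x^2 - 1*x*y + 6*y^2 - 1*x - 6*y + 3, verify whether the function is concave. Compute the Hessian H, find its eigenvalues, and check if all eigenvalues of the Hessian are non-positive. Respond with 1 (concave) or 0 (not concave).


The Hessian of f(x,y) = -2*x^2 - 1*x*y + 6*y^2 - 1*x - 6*y + 3 is:
H = [[-4, -1], [-1, 12]]
Trace = -4 + 12 = 8
Determinant = -4*12 - (-1)^2 = -49
Discriminant = (8)^2 - 4*-49 = 260.0
Eigenvalues: lambda_1 = -4.0623, lambda_2 = 12.0623
The function is not concave.

0


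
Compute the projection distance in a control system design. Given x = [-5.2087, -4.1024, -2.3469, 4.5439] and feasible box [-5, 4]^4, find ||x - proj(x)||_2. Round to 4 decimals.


Project each component onto [-5, 4].
clip(-5.2087) = -5.0, clip(-4.1024) = -4.1024, clip(-2.3469) = -2.3469, clip(4.5439) = 4.0
Projection = [-5.0, -4.1024, -2.3469, 4.0]
Squared diffs: [0.0436, 0.0, 0.0, 0.2958]
Distance = sqrt(0.3394) = 0.5826


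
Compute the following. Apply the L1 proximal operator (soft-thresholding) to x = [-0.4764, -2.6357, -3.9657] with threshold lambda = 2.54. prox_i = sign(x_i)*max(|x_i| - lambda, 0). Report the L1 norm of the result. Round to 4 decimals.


Soft-thresholding with lambda = 2.54:
prox(-0.4764) = sign(-0.4764)*max(|-0.4764| - 2.54, 0) = 0.0
prox(-2.6357) = sign(-2.6357)*max(|-2.6357| - 2.54, 0) = -0.0957
prox(-3.9657) = sign(-3.9657)*max(|-3.9657| - 2.54, 0) = -1.4257
prox(x) = [0.0, -0.0957, -1.4257]
||prox(x)||_1 = 0.0 + 0.0957 + 1.4257 = 1.5214


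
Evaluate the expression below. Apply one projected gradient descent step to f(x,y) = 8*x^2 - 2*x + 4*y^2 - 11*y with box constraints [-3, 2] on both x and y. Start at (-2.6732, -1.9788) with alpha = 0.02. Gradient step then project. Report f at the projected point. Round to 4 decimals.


Step 1: Compute gradient at (-2.6732, -1.9788).
grad_x = 2*8*-2.6732 - 2 = -44.7712
grad_y = 2*4*-1.9788 - 11 = -26.8304
Step 2: Gradient step.
x_raw = -2.6732 - 0.02*-44.7712 = -1.7778
y_raw = -1.9788 - 0.02*-26.8304 = -1.4422
Step 3: Project onto [-3, 2].
x_proj = clip(-1.7778) = -1.7778
y_proj = clip(-1.4422) = -1.4422
Step 4: Evaluate f.
f(-1.7778, -1.4422) = 53.0232


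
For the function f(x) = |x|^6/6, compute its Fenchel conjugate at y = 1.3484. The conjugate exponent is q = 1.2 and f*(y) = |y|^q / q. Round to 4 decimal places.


The conjugate exponent q satisfies 1/p + 1/q = 1.
p = 6, so q = 6/(6 - 1) = 1.2
|y|^q = 1.3484^1.2 = 1.4315
f*(1.3484) = 1.4315 / 1.2 = 1.1929


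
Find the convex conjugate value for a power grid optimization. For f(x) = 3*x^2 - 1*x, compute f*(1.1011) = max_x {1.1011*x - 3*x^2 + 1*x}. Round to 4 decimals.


f*(y) = sup_x {y*x - a*x^2 - b*x} = sup_x {(y-b)*x - a*x^2}
FOC: (y - b) - 2a*x = 0 => x* = (y - b)/(2a)
x* = (1.1011 + 1)/(2*3) = 0.3502
f*(1.1011) = (y-b)^2/(4a) = (1.1011 + 1)^2/(4*3)
= 4.4146/12 = 0.3679


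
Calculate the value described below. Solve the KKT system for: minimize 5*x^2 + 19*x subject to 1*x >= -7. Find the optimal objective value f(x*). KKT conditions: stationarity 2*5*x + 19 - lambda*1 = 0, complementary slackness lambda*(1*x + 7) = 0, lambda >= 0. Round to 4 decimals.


Step 1: Try lambda = 0 (constraint inactive).
Stationarity: 2*5*x + 19 = 0
x* = -19/(2*5) = -1.9
Check constraint: 1*-1.9 = -1.9 >= -7 -- satisfied.
Step 2: Compute optimal value.
f(x*) = 5*(-1.9)^2 + 19*(-1.9) = -18.05


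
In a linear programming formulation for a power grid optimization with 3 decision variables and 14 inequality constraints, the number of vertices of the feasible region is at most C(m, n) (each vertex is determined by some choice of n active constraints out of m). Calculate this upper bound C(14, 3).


Each vertex corresponds to some choice of n active constraints out of m, so the number of vertices is at most C(m, n) = m! / (n!(m-n)!).
m = 14, n = 3
Numerator: 14 * 13 * 12
Denominator: 3! = 6
C(14, 3) = 364


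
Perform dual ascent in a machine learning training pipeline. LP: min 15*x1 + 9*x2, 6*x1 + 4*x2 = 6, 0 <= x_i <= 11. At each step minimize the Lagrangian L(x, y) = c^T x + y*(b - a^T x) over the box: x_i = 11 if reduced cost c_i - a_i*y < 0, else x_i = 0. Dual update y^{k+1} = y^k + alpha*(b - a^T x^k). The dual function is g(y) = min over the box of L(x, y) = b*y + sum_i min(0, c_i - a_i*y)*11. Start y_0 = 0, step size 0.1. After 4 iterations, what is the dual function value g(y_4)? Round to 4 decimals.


Dual ascent for LP: min 15*x1 + 9*x2, 6*x1 + 4*x2 = 6, 0 <= x_i <= 11
Step 1: y^k = 0.0, reduced costs: (15.0, 9.0)
  x^k = (0.0, 0.0), subgradient = b - a^T x = 6.0
  y^{k+1} = 0.0 + 0.1*6.0 = 0.6
Step 2: y^k = 0.6, reduced costs: (11.4, 6.6)
  x^k = (0.0, 0.0), subgradient = b - a^T x = 6.0
  y^{k+1} = 0.6 + 0.1*6.0 = 1.2
Step 3: y^k = 1.2, reduced costs: (7.8, 4.2)
  x^k = (0.0, 0.0), subgradient = b - a^T x = 6.0
  y^{k+1} = 1.2 + 0.1*6.0 = 1.8
Step 4: y^k = 1.8, reduced costs: (4.2, 1.8)
  x^k = (0.0, 0.0), subgradient = b - a^T x = 6.0
  y^{k+1} = 1.8 + 0.1*6.0 = 2.4
Dual objective at y_4 = 2.4: reduced costs (0.6, -0.6), box minimizer x = (0.0, 11.0)
g(y_4) = b*y + (c1 - a1*y)*x1 + (c2 - a2*y)*x2 = 6*2.4 + 0.6*0.0 + (-0.6)*11.0 = 14.4 + 0.0 - 6.6 = 7.8


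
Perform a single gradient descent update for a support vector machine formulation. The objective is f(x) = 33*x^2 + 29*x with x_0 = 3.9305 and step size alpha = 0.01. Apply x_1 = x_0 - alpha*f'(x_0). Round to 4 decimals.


We compute the gradient at x_0 and apply the update.
f'(x) = 66*x + 29
f'(3.9305) = 66*3.9305 + 29 = 288.413
x_1 = 3.9305 - 0.01*288.413 = 1.0464


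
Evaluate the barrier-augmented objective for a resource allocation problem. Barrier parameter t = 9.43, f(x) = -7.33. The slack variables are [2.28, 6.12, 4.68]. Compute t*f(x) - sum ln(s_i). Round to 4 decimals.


Step 1: Compute log-barrier.
ln values: [0.8242, 1.8116, 1.5433]
phi = -(0.8242 + 1.8116 + 1.5433) = -4.179
Step 2: Compute augmented objective.
t*f(x) = 9.43*-7.33 = -69.1219
Total = -69.1219 - 4.179 = -73.3009


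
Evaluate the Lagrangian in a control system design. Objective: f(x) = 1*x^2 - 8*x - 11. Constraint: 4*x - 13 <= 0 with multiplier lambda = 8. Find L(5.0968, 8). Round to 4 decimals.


Step 1: Evaluate f(x).
f(5.0968) = 1*5.0968^2 - 8*5.0968 - 11 = -25.797
Step 2: Evaluate g(x).
g(5.0968) = 4*5.0968 - 13 = 7.3872
Step 3: Compute Lagrangian.
L = -25.797 + 8*7.3872 = 33.3006


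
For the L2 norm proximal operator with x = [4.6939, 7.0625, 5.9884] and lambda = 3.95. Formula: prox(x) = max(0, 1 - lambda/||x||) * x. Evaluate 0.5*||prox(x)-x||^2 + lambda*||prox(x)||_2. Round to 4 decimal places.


Step 1: Compute ||x||.
||x|| = 10.3814
Step 2: Compute scaling factor.
scale = max(0, 1 - 3.95/10.3814) = 0.6195
Step 3: prox(x) = [2.9079, 4.3753, 3.7099]
||prox(x)|| = 6.4314
Step 4: Proximal objective.
0.5*||prox-x||^2 = 7.8013
lambda*||prox|| = 25.404
Total = 33.2051


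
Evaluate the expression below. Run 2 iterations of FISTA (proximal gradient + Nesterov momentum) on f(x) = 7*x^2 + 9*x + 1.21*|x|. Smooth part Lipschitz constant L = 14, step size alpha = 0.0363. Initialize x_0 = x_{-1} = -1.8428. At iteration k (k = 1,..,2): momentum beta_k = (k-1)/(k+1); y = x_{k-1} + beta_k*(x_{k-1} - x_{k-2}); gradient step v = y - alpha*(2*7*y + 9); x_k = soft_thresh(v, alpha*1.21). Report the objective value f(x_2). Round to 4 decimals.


FISTA on f(x) = 7*x^2 + 9*x + 1.21*|x|
L = 14, alpha = 0.0363
Iteration 1: beta = 0.0, y = -1.8428 + 0.0*(-1.8428 + 1.8428) = -1.8428
  grad(y) = -16.7992, v = y - alpha*grad = -1.233
  prox(v) = soft_thresh(-1.233, 0.0439) = -1.1891
Iteration 2: beta = 0.3333, y = -1.1891 + 0.3333*(-1.1891 + 1.8428) = -0.9712
  grad(y) = -4.5962, v = y - alpha*grad = -0.8043
  prox(v) = soft_thresh(-0.8043, 0.0439) = -0.7604
f(x_2) = 7*(-0.7604)^2 + 9*(-0.7604) + 1.21*|-0.7604| = -1.8761


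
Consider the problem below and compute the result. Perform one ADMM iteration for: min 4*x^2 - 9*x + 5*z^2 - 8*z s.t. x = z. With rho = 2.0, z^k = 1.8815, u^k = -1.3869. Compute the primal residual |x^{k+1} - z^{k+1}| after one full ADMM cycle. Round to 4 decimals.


ADMM iteration with rho = 2.0, z^k = 1.8815, u^k = -1.3869
Step 1: x-update.
Minimize 4*x^2 - 9*x + (2.0/2)*(x - 1.8815 - 1.3869)^2
FOC: (2*4 + 2.0)*x = 9 + 2.0*(1.8815 + 1.3869)
x^{k+1} = 1.5537
Step 2: z-update.
Minimize 5*z^2 - 8*z + (2.0/2)*(1.5537 - z - 1.3869)^2
FOC: (2*5 + 2.0)*z = 8 + 2.0*(1.5537 - 1.3869)
z^{k+1} = 0.6945
Step 3: u-update.
u^{k+1} = -1.3869 + 1.5537 - 0.6945 = -0.5277
Step 4: Primal residual = |1.5537 - 0.6945| = 0.8592


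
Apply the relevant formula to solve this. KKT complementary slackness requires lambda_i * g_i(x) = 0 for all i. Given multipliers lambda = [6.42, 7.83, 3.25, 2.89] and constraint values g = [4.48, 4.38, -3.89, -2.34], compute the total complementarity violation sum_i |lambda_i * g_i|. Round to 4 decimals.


KKT complementary slackness check:
lambda_1 * g_1 = 6.42 * 4.48 = 28.7616
lambda_2 * g_2 = 7.83 * 4.38 = 34.2954
lambda_3 * g_3 = 3.25 * -3.89 = -12.6425
lambda_4 * g_4 = 2.89 * -2.34 = -6.7626
Total violation = 28.7616 + 34.2954 + 12.6425 + 6.7626 = 82.4621


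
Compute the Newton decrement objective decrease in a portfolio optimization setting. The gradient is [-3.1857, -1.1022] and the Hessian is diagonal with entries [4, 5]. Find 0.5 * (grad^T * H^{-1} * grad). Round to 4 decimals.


Step 1: H is diagonal, so H^(-1) * g = [-0.7964, -0.2204].
Step 2: g^T H^(-1) g = sum_i g_i^2 / H_ii
  = (-3.1857)^2/4 + (-1.1022)^2/5
  = 2.5372 + 0.243 = 2.7801
Step 3: Objective decrease = 0.5 * g^T H^(-1) g = 1.3901


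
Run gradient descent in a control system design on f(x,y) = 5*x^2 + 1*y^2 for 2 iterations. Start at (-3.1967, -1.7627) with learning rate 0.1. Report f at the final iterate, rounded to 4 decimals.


Gradient descent on f(x,y) = 5*x^2 + 1*y^2.
Starting point: (-3.1967, -1.7627), alpha = 0.1
Step 1: grad_x = 2*5*-3.1967 = -31.967, grad_y = 2*1*-1.7627 = -3.5254
  x_1 = -3.1967 - 0.1*-31.967 = 0.0
  y_1 = -1.7627 - 0.1*-3.5254 = -1.4102
Step 2: grad_x = 2*5*0.0 = 0.0, grad_y = 2*1*-1.4102 = -2.8203
  x_2 = 0.0 - 0.1*0.0 = 0.0
  y_2 = -1.4102 - 0.1*-2.8203 = -1.1281
f(0.0, -1.1281) = 5*0.0^2 + 1*(-1.1281)^2 = 1.2727


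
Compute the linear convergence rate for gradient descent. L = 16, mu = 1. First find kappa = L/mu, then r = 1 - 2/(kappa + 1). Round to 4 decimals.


Step 1: Compute the condition number.
kappa = L/mu = 16/1 = 16.0
Step 2: Compute the convergence rate.
r = 1 - 2/(kappa + 1) = 1 - 2*mu/(L + mu) = (L - mu)/(L + mu) = 15/17 = 0.8824


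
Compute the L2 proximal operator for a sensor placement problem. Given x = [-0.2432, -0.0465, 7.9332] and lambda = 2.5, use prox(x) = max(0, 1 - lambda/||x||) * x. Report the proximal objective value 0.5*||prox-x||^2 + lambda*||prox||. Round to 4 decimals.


Step 1: Compute ||x||.
||x|| = 7.9371
Step 2: Compute scaling factor.
scale = max(0, 1 - 2.5/7.9371) = 0.685
Step 3: prox(x) = [-0.1666, -0.0319, 5.4344]
||prox(x)|| = 5.4371
Step 4: Proximal objective.
0.5*||prox-x||^2 = 3.125
lambda*||prox|| = 13.5928
Total = 16.7177


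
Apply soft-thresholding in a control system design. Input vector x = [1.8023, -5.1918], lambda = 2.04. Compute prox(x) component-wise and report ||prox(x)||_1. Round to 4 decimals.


Soft-thresholding with lambda = 2.04:
prox(1.8023) = sign(1.8023)*max(|1.8023| - 2.04, 0) = 0.0
prox(-5.1918) = sign(-5.1918)*max(|-5.1918| - 2.04, 0) = -3.1518
prox(x) = [0.0, -3.1518]
||prox(x)||_1 = 0.0 + 3.1518 = 3.1518


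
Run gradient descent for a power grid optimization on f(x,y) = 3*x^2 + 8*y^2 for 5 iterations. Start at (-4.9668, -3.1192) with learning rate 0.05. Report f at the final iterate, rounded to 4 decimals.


Gradient descent on f(x,y) = 3*x^2 + 8*y^2.
Starting point: (-4.9668, -3.1192), alpha = 0.05
Step 1: grad_x = 2*3*-4.9668 = -29.8008, grad_y = 2*8*-3.1192 = -49.9072
  x_1 = -4.9668 - 0.05*-29.8008 = -3.4768
  y_1 = -3.1192 - 0.05*-49.9072 = -0.6238
Step 2: grad_x = 2*3*-3.4768 = -20.8606, grad_y = 2*8*-0.6238 = -9.9814
  x_2 = -3.4768 - 0.05*-20.8606 = -2.4337
  y_2 = -0.6238 - 0.05*-9.9814 = -0.1248
Step 3: grad_x = 2*3*-2.4337 = -14.6024, grad_y = 2*8*-0.1248 = -1.9963
  x_3 = -2.4337 - 0.05*-14.6024 = -1.7036
  y_3 = -0.1248 - 0.05*-1.9963 = -0.025
Step 4: grad_x = 2*3*-1.7036 = -10.2217, grad_y = 2*8*-0.025 = -0.3993
  x_4 = -1.7036 - 0.05*-10.2217 = -1.1925
  y_4 = -0.025 - 0.05*-0.3993 = -0.005
Step 5: grad_x = 2*3*-1.1925 = -7.1552, grad_y = 2*8*-0.005 = -0.0799
  x_5 = -1.1925 - 0.05*-7.1552 = -0.8348
  y_5 = -0.005 - 0.05*-0.0799 = -0.001
f(-0.8348, -0.001) = 3*(-0.8348)^2 + 8*(-0.001)^2 = 2.0905


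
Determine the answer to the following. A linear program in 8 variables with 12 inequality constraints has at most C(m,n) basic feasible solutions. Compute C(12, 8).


Each vertex corresponds to some choice of n active constraints out of m, so the number of vertices is at most C(m, n) = m! / (n!(m-n)!).
m = 12, n = 8
Numerator: 12 * 11 * 10 * 9 * 8 * 7 * 6 * 5
Denominator: 8! = 40320
C(12, 8) = 495


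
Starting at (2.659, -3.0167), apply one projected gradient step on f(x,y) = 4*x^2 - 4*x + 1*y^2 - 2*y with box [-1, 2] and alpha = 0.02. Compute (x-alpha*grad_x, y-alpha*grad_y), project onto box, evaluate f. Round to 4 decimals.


Step 1: Compute gradient at (2.659, -3.0167).
grad_x = 2*4*2.659 - 4 = 17.272
grad_y = 2*1*-3.0167 - 2 = -8.0334
Step 2: Gradient step.
x_raw = 2.659 - 0.02*17.272 = 2.3136
y_raw = -3.0167 - 0.02*-8.0334 = -2.856
Step 3: Project onto [-1, 2].
x_proj = clip(2.3136) = 2.0
y_proj = clip(-2.856) = -1.0
Step 4: Evaluate f.
f(2.0, -1.0) = 11.0


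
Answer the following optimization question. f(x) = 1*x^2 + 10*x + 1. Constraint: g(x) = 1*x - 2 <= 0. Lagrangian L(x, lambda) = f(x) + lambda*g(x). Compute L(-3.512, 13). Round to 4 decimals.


Step 1: Evaluate f(x).
f(-3.512) = 1*(-3.512)^2 + 10*(-3.512) + 1 = -21.7859
Step 2: Evaluate g(x).
g(-3.512) = 1*-3.512 - 2 = -5.512
Step 3: Compute Lagrangian.
L = -21.7859 + 13*-5.512 = -93.4419


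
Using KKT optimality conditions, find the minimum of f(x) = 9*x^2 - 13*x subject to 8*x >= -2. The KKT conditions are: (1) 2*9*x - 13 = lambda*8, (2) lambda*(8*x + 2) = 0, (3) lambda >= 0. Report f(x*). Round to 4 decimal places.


Step 1: Try lambda = 0 (constraint inactive).
Stationarity: 2*9*x - 13 = 0
x* = 13/(2*9) = 13/18 = 0.7222 (rounded; the exact value 13/18 is used below)
Check constraint: 8*0.7222 = 5.7776 >= -2 -- satisfied.
Step 2: Compute optimal value.
f(x*) = 9*(13/18)^2 - 13*(13/18) = -4.6944


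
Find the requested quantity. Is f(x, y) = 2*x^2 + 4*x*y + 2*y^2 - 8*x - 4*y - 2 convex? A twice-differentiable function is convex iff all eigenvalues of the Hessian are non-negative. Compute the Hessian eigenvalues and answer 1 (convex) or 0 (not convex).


The Hessian of f(x,y) = 2*x^2 + 4*x*y + 2*y^2 - 8*x - 4*y - 2 is:
H = [[4, 4], [4, 4]]
Trace = 4 + 4 = 8
Determinant = 4*4 - (4)^2 = 0
Discriminant = (8)^2 - 4*0 = 64.0
Eigenvalues: lambda_1 = 0.0, lambda_2 = 8.0
The function is convex.

1


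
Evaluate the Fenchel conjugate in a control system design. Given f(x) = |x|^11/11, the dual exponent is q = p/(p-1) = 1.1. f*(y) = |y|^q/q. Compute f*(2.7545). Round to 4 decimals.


The conjugate exponent q satisfies 1/p + 1/q = 1.
p = 11, so q = 11/(11 - 1) = 1.1
|y|^q = 2.7545^1.1 = 3.0482
f*(2.7545) = 3.0482 / 1.1 = 2.7711


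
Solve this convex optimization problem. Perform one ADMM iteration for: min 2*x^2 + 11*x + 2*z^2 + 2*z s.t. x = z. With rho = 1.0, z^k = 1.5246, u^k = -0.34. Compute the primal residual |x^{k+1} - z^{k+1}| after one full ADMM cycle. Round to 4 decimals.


ADMM iteration with rho = 1.0, z^k = 1.5246, u^k = -0.34
Step 1: x-update.
Minimize 2*x^2 + 11*x + (1.0/2)*(x - 1.5246 - 0.34)^2
FOC: (2*2 + 1.0)*x = -11 + 1.0*(1.5246 + 0.34)
x^{k+1} = -1.8271
Step 2: z-update.
Minimize 2*z^2 + 2*z + (1.0/2)*(-1.8271 - z - 0.34)^2
FOC: (2*2 + 1.0)*z = -2 + 1.0*(-1.8271 - 0.34)
z^{k+1} = -0.8334
Step 3: u-update.
u^{k+1} = -0.34 - 1.8271 + 0.8334 = -1.3337
Step 4: Primal residual = |-1.8271 + 0.8334| = 0.9937


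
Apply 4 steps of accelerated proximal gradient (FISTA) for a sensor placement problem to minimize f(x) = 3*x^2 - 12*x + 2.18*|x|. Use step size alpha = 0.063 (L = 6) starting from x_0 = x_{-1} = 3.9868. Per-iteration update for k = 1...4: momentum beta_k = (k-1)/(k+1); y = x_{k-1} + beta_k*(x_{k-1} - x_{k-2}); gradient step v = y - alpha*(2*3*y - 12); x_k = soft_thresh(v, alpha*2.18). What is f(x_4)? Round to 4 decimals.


FISTA on f(x) = 3*x^2 - 12*x + 2.18*|x|
L = 6, alpha = 0.063
Iteration 1: beta = 0.0, y = 3.9868 + 0.0*(3.9868 - 3.9868) = 3.9868
  grad(y) = 11.9208, v = y - alpha*grad = 3.2358
  prox(v) = soft_thresh(3.2358, 0.1373) = 3.0984
Iteration 2: beta = 0.3333, y = 3.0984 + 0.3333*(3.0984 - 3.9868) = 2.8023
  grad(y) = 4.814, v = y - alpha*grad = 2.4991
  prox(v) = soft_thresh(2.4991, 0.1373) = 2.3617
Iteration 3: beta = 0.5, y = 2.3617 + 0.5*(2.3617 - 3.0984) = 1.9933
  grad(y) = -0.0399, v = y - alpha*grad = 1.9959
  prox(v) = soft_thresh(1.9959, 0.1373) = 1.8585
Iteration 4: beta = 0.6, y = 1.8585 + 0.6*(1.8585 - 2.3617) = 1.5566
  grad(y) = -2.6604, v = y - alpha*grad = 1.7242
  prox(v) = soft_thresh(1.7242, 0.1373) = 1.5869
f(x_4) = 3*1.5869^2 - 12*1.5869 + 2.18*|1.5869| = -8.0286


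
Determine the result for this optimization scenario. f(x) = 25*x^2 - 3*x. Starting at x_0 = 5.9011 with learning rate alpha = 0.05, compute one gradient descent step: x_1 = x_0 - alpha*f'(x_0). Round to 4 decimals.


We compute the gradient at x_0 and apply the update.
f'(x) = 50*x - 3
f'(5.9011) = 50*5.9011 - 3 = 292.055
x_1 = 5.9011 - 0.05*292.055 = -8.7017


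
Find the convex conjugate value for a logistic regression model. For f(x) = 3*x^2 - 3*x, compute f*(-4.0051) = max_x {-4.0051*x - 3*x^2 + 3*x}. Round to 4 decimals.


f*(y) = sup_x {y*x - a*x^2 - b*x} = sup_x {(y-b)*x - a*x^2}
FOC: (y - b) - 2a*x = 0 => x* = (y - b)/(2a)
x* = (-4.0051 + 3)/(2*3) = -0.1675
f*(-4.0051) = (y-b)^2/(4a) = (-4.0051 + 3)^2/(4*3)
= 1.0102/12 = 0.0842


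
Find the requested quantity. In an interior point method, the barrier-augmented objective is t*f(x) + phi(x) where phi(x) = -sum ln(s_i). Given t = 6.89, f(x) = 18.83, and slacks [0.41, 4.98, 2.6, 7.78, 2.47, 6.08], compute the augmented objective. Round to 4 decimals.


Step 1: Compute log-barrier.
ln values: [-0.8916, 1.6054, 0.9555, 2.0516, 0.9042, 1.805]
phi = -(-0.8916 + 1.6054 + 0.9555 + 2.0516 + 0.9042 + 1.805) = -6.4301
Step 2: Compute augmented objective.
t*f(x) = 6.89*18.83 = 129.7387
Total = 129.7387 - 6.4301 = 123.3086


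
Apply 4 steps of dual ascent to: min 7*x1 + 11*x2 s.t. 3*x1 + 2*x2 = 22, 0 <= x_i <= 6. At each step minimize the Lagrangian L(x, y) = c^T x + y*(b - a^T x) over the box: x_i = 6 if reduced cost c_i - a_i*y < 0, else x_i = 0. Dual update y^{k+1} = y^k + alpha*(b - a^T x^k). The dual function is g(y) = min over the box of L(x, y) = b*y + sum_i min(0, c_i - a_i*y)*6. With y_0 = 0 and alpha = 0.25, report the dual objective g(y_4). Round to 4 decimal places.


Dual ascent for LP: min 7*x1 + 11*x2, 3*x1 + 2*x2 = 22, 0 <= x_i <= 6
Step 1: y^k = 0.0, reduced costs: (7.0, 11.0)
  x^k = (0.0, 0.0), subgradient = b - a^T x = 22.0
  y^{k+1} = 0.0 + 0.25*22.0 = 5.5
Step 2: y^k = 5.5, reduced costs: (-9.5, 0.0)
  x^k = (6.0, 0.0), subgradient = b - a^T x = 4.0
  y^{k+1} = 5.5 + 0.25*4.0 = 6.5
Step 3: y^k = 6.5, reduced costs: (-12.5, -2.0)
  x^k = (6.0, 6.0), subgradient = b - a^T x = -8.0
  y^{k+1} = 6.5 + 0.25*-8.0 = 4.5
Step 4: y^k = 4.5, reduced costs: (-6.5, 2.0)
  x^k = (6.0, 0.0), subgradient = b - a^T x = 4.0
  y^{k+1} = 4.5 + 0.25*4.0 = 5.5
Dual objective at y_4 = 5.5: reduced costs (-9.5, 0.0), box minimizer x = (6.0, 0.0)
g(y_4) = b*y + (c1 - a1*y)*x1 + (c2 - a2*y)*x2 = 22*5.5 + (-9.5)*6.0 + 0.0*0.0 = 121.0 - 57.0 + 0.0 = 64.0


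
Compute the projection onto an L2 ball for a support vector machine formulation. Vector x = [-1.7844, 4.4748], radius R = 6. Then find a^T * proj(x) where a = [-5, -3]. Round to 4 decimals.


Step 1: Compute ||x|| (intermediates to 6 decimals).
||x|| = sqrt((-1.7844)^2 + 4.4748^2) = 4.81746
Step 2: Project.
Since ||x|| <= R, proj = x (no scaling needed).
proj(x) = [-1.7844, 4.4748]
Step 3: Dot product.
a^T * proj(x) = -5*(-1.7844) - 3*4.4748 = -4.5024


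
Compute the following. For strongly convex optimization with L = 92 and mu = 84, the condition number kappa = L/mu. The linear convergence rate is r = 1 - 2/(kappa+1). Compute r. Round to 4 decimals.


Step 1: Compute the condition number.
kappa = L/mu = 92/84 = 1.0952
Step 2: Compute the convergence rate.
r = 1 - 2/(kappa + 1) = 1 - 2*mu/(L + mu) = (L - mu)/(L + mu) = 8/176 = 0.0455


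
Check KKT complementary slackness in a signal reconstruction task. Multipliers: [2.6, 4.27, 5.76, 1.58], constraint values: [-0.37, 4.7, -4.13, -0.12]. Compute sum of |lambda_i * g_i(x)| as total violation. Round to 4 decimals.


KKT complementary slackness check:
lambda_1 * g_1 = 2.6 * -0.37 = -0.962
lambda_2 * g_2 = 4.27 * 4.7 = 20.069
lambda_3 * g_3 = 5.76 * -4.13 = -23.7888
lambda_4 * g_4 = 1.58 * -0.12 = -0.1896
Total violation = 0.962 + 20.069 + 23.7888 + 0.1896 = 45.0094


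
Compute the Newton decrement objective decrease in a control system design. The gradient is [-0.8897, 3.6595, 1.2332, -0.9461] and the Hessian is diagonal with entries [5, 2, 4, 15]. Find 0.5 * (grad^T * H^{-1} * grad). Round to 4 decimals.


Step 1: H is diagonal, so H^(-1) * g = [-0.1779, 1.8298, 0.3083, -0.0631].
Step 2: g^T H^(-1) g = sum_i g_i^2 / H_ii
  = (-0.8897)^2/5 + (3.6595)^2/2 + (1.2332)^2/4 + (-0.9461)^2/15
  = 0.1583 + 6.696 + 0.3802 + 0.0597 = 7.2942
Step 3: Objective decrease = 0.5 * g^T H^(-1) g = 3.6471


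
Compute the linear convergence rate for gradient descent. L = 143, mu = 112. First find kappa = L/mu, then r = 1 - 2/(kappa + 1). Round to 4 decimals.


Step 1: Compute the condition number.
kappa = L/mu = 143/112 = 1.2768
Step 2: Compute the convergence rate.
r = 1 - 2/(kappa + 1) = 1 - 2*mu/(L + mu) = (L - mu)/(L + mu) = 31/255 = 0.1216


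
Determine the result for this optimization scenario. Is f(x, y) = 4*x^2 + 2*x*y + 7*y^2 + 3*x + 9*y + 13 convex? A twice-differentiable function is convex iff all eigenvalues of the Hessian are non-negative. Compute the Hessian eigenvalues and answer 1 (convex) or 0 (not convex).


The Hessian of f(x,y) = 4*x^2 + 2*x*y + 7*y^2 + 3*x + 9*y + 13 is:
H = [[8, 2], [2, 14]]
Trace = 8 + 14 = 22
Determinant = 8*14 - (2)^2 = 108
Discriminant = (22)^2 - 4*108 = 52.0
Eigenvalues: lambda_1 = 7.3944, lambda_2 = 14.6056
The function is convex.

1


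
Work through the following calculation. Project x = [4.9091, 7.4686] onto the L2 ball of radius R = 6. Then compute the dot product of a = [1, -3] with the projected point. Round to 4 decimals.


Step 1: Compute ||x|| (intermediates to 6 decimals).
||x|| = sqrt(4.9091^2 + 7.4686^2) = 8.937519
Step 2: Project.
Since ||x|| > R, scale = R/||x|| = 6/8.937519 = 0.671327, proj(x) = scale * x
proj(x) = [3.295611, 5.013873]
Step 3: Dot product.
a^T * proj(x) = 1*3.295611 - 3*5.013873 = -11.746


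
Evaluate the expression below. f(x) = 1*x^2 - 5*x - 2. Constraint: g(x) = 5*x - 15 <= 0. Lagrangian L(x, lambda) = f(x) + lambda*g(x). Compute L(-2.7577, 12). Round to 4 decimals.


Step 1: Evaluate f(x).
f(-2.7577) = 1*(-2.7577)^2 - 5*(-2.7577) - 2 = 19.3934
Step 2: Evaluate g(x).
g(-2.7577) = 5*-2.7577 - 15 = -28.7885
Step 3: Compute Lagrangian.
L = 19.3934 + 12*-28.7885 = -326.0686


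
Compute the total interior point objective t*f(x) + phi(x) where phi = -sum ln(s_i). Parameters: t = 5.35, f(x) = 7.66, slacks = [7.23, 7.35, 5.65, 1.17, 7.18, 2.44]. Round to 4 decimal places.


Step 1: Compute log-barrier.
ln values: [1.9782, 1.9947, 1.7317, 0.157, 1.9713, 0.892]
phi = -(1.9782 + 1.9947 + 1.7317 + 0.157 + 1.9713 + 0.892) = -8.7249
Step 2: Compute augmented objective.
t*f(x) = 5.35*7.66 = 40.981
Total = 40.981 - 8.7249 = 32.2561


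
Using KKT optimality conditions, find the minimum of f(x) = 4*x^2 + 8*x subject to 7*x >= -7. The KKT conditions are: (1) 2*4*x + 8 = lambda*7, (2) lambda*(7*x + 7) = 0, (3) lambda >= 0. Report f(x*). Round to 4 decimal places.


Step 1: Try lambda = 0 (constraint inactive).
Stationarity: 2*4*x + 8 = 0
x* = -8/(2*4) = -1.0
Check constraint: 7*-1.0 = -7.0 >= -7 -- satisfied.
Step 2: Compute optimal value.
f(x*) = 4*(-1.0)^2 + 8*(-1.0) = -4.0


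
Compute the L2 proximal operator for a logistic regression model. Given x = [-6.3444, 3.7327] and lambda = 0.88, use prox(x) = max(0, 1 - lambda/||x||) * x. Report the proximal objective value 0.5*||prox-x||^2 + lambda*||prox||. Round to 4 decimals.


Step 1: Compute ||x||.
||x|| = 7.361
Step 2: Compute scaling factor.
scale = max(0, 1 - 0.88/7.361) = 0.8805
Step 3: prox(x) = [-5.5859, 3.2865]
||prox(x)|| = 6.481
Step 4: Proximal objective.
0.5*||prox-x||^2 = 0.3872
lambda*||prox|| = 5.7033
Total = 6.0905


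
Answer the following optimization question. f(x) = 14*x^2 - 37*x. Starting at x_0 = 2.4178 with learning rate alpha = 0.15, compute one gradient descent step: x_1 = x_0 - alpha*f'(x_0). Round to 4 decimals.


We compute the gradient at x_0 and apply the update.
f'(x) = 28*x - 37
f'(2.4178) = 28*2.4178 - 37 = 30.6984
x_1 = 2.4178 - 0.15*30.6984 = -2.187


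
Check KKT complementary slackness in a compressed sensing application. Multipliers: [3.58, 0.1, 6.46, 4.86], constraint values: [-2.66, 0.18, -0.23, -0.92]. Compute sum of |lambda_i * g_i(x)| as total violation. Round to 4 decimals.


KKT complementary slackness check:
lambda_1 * g_1 = 3.58 * -2.66 = -9.5228
lambda_2 * g_2 = 0.1 * 0.18 = 0.018
lambda_3 * g_3 = 6.46 * -0.23 = -1.4858
lambda_4 * g_4 = 4.86 * -0.92 = -4.4712
Total violation = 9.5228 + 0.018 + 1.4858 + 4.4712 = 15.4978


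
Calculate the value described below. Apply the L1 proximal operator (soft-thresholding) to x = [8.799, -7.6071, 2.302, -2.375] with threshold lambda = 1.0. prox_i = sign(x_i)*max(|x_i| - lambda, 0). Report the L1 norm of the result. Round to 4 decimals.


Soft-thresholding with lambda = 1.0:
prox(8.799) = sign(8.799)*max(|8.799| - 1.0, 0) = 7.799
prox(-7.6071) = sign(-7.6071)*max(|-7.6071| - 1.0, 0) = -6.6071
prox(2.302) = sign(2.302)*max(|2.302| - 1.0, 0) = 1.302
prox(-2.375) = sign(-2.375)*max(|-2.375| - 1.0, 0) = -1.375
prox(x) = [7.799, -6.6071, 1.302, -1.375]
||prox(x)||_1 = 7.799 + 6.6071 + 1.302 + 1.375 = 17.0831


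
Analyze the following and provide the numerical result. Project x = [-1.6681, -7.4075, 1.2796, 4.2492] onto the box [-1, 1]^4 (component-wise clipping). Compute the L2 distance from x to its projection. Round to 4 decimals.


Project each component onto [-1, 1].
clip(-1.6681) = -1.0, clip(-7.4075) = -1.0, clip(1.2796) = 1.0, clip(4.2492) = 1.0
Projection = [-1.0, -1.0, 1.0, 1.0]
Squared diffs: [0.4464, 41.0561, 0.0782, 10.5573]
Distance = sqrt(52.138) = 7.2207


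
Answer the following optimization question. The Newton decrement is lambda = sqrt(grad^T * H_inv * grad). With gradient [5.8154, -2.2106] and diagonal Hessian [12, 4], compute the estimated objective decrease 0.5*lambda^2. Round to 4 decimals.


Step 1: H is diagonal, so H^(-1) * g = [0.4846, -0.5527].
Step 2: g^T H^(-1) g = sum_i g_i^2 / H_ii
  = (5.8154)^2/12 + (-2.2106)^2/4
  = 2.8182 + 1.2217 = 4.0399
Step 3: Objective decrease = 0.5 * g^T H^(-1) g = 2.02


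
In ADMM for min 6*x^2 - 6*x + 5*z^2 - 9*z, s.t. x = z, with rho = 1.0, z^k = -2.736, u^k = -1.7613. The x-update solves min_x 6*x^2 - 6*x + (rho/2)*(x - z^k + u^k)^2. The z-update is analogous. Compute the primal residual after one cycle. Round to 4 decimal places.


ADMM iteration with rho = 1.0, z^k = -2.736, u^k = -1.7613
Step 1: x-update.
Minimize 6*x^2 - 6*x + (1.0/2)*(x + 2.736 - 1.7613)^2
FOC: (2*6 + 1.0)*x = 6 + 1.0*(-2.736 + 1.7613)
x^{k+1} = 0.3866
Step 2: z-update.
Minimize 5*z^2 - 9*z + (1.0/2)*(0.3866 - z - 1.7613)^2
FOC: (2*5 + 1.0)*z = 9 + 1.0*(0.3866 - 1.7613)
z^{k+1} = 0.6932
Step 3: u-update.
u^{k+1} = -1.7613 + 0.3866 - 0.6932 = -2.0679
Step 4: Primal residual = |0.3866 - 0.6932| = 0.3066
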